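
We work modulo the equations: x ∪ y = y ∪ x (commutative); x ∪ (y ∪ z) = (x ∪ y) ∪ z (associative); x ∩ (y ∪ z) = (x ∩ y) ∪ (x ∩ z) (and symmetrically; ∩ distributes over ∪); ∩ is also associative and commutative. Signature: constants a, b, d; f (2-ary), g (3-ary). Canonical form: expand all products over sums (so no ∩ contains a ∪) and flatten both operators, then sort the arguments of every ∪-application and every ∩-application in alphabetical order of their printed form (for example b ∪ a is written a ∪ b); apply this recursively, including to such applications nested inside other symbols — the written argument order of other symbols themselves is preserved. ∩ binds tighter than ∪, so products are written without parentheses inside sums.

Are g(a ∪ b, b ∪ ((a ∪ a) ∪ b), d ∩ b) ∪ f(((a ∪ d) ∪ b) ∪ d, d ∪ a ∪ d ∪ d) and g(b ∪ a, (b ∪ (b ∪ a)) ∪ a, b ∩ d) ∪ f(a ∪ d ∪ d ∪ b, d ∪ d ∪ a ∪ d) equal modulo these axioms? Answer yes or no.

Left:  g(a ∪ b, b ∪ ((a ∪ a) ∪ b), d ∩ b) ∪ f(((a ∪ d) ∪ b) ∪ d, d ∪ a ∪ d ∪ d)
  Flatten:  g(a ∪ b, a ∪ a ∪ b ∪ b, b ∩ d) ∪ f(a ∪ b ∪ d ∪ d, a ∪ d ∪ d ∪ d)
  Sort:  f(a ∪ b ∪ d ∪ d, a ∪ d ∪ d ∪ d) ∪ g(a ∪ b, a ∪ a ∪ b ∪ b, b ∩ d)
Right:  g(b ∪ a, (b ∪ (b ∪ a)) ∪ a, b ∩ d) ∪ f(a ∪ d ∪ d ∪ b, d ∪ d ∪ a ∪ d)
  Flatten:  g(a ∪ b, a ∪ a ∪ b ∪ b, b ∩ d) ∪ f(a ∪ b ∪ d ∪ d, a ∪ d ∪ d ∪ d)
  Sort arguments:  f(a ∪ b ∪ d ∪ d, a ∪ d ∪ d ∪ d) ∪ g(a ∪ b, a ∪ a ∪ b ∪ b, b ∩ d)

Answer: yes — both canonical forms are f(a ∪ b ∪ d ∪ d, a ∪ d ∪ d ∪ d) ∪ g(a ∪ b, a ∪ a ∪ b ∪ b, b ∩ d)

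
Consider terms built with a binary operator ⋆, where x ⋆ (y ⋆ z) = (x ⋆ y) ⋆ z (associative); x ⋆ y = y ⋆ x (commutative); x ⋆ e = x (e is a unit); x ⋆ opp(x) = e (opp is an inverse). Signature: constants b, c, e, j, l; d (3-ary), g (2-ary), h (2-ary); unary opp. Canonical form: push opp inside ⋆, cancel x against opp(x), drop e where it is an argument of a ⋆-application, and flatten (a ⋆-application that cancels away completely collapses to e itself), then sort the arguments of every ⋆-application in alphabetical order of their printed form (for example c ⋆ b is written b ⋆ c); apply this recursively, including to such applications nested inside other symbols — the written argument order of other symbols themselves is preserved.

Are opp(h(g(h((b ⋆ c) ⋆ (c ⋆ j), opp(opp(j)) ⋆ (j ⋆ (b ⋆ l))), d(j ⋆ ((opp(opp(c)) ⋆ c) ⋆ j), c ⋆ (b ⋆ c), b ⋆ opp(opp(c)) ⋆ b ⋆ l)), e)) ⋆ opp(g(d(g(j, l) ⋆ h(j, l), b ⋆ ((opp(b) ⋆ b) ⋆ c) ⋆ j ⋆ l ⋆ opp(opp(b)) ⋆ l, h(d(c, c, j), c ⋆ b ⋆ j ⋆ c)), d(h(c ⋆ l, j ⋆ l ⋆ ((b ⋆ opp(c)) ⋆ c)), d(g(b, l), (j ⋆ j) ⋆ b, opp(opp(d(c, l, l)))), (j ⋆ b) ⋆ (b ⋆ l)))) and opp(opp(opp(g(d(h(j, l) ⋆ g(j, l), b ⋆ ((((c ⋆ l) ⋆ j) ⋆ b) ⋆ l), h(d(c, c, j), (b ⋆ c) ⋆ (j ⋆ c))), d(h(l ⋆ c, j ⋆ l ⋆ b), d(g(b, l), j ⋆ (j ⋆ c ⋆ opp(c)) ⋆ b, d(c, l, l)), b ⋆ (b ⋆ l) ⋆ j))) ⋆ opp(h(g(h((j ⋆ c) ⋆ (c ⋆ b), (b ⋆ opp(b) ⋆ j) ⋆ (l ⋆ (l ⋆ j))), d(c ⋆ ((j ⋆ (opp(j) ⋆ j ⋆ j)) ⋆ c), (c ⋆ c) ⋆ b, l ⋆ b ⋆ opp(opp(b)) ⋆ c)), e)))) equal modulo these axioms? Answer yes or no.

Left:  opp(h(g(h((b ⋆ c) ⋆ (c ⋆ j), opp(opp(j)) ⋆ (j ⋆ (b ⋆ l))), d(j ⋆ ((opp(opp(c)) ⋆ c) ⋆ j), c ⋆ (b ⋆ c), b ⋆ opp(opp(c)) ⋆ b ⋆ l)), e)) ⋆ opp(g(d(g(j, l) ⋆ h(j, l), b ⋆ ((opp(b) ⋆ b) ⋆ c) ⋆ j ⋆ l ⋆ opp(opp(b)) ⋆ l, h(d(c, c, j), c ⋆ b ⋆ j ⋆ c)), d(h(c ⋆ l, j ⋆ l ⋆ ((b ⋆ opp(c)) ⋆ c)), d(g(b, l), (j ⋆ j) ⋆ b, opp(opp(d(c, l, l)))), (j ⋆ b) ⋆ (b ⋆ l))))
  Push opp inside:  distribute opp over ⋆ and collapse double opp
  Collect:  opp(h(g(h(b ⋆ c ⋆ c ⋆ j, b ⋆ j ⋆ j ⋆ l), d(c ⋆ c ⋆ j ⋆ j, b ⋆ c ⋆ c, b ⋆ b ⋆ c ⋆ l)), e)) ⋆ opp(g(d(g(j, l) ⋆ h(j, l), b ⋆ b ⋆ c ⋆ j ⋆ l ⋆ l, h(d(c, c, j), b ⋆ c ⋆ c ⋆ j)), d(h(c ⋆ l, b ⋆ j ⋆ l), d(g(b, l), b ⋆ j ⋆ j, d(c, l, l)), b ⋆ b ⋆ j ⋆ l)))
  Order the arguments:  opp(g(d(g(j, l) ⋆ h(j, l), b ⋆ b ⋆ c ⋆ j ⋆ l ⋆ l, h(d(c, c, j), b ⋆ c ⋆ c ⋆ j)), d(h(c ⋆ l, b ⋆ j ⋆ l), d(g(b, l), b ⋆ j ⋆ j, d(c, l, l)), b ⋆ b ⋆ j ⋆ l))) ⋆ opp(h(g(h(b ⋆ c ⋆ c ⋆ j, b ⋆ j ⋆ j ⋆ l), d(c ⋆ c ⋆ j ⋆ j, b ⋆ c ⋆ c, b ⋆ b ⋆ c ⋆ l)), e))
Right:  opp(opp(opp(g(d(h(j, l) ⋆ g(j, l), b ⋆ ((((c ⋆ l) ⋆ j) ⋆ b) ⋆ l), h(d(c, c, j), (b ⋆ c) ⋆ (j ⋆ c))), d(h(l ⋆ c, j ⋆ l ⋆ b), d(g(b, l), j ⋆ (j ⋆ c ⋆ opp(c)) ⋆ b, d(c, l, l)), b ⋆ (b ⋆ l) ⋆ j))) ⋆ opp(h(g(h((j ⋆ c) ⋆ (c ⋆ b), (b ⋆ opp(b) ⋆ j) ⋆ (l ⋆ (l ⋆ j))), d(c ⋆ ((j ⋆ (opp(j) ⋆ j ⋆ j)) ⋆ c), (c ⋆ c) ⋆ b, l ⋆ b ⋆ opp(opp(b)) ⋆ c)), e))))
  Push opp inside:  distribute opp over ⋆ and collapse double opp
  Collect:  opp(g(d(g(j, l) ⋆ h(j, l), b ⋆ b ⋆ c ⋆ j ⋆ l ⋆ l, h(d(c, c, j), b ⋆ c ⋆ c ⋆ j)), d(h(c ⋆ l, b ⋆ j ⋆ l), d(g(b, l), b ⋆ j ⋆ j, d(c, l, l)), b ⋆ b ⋆ j ⋆ l))) ⋆ opp(h(g(h(b ⋆ c ⋆ c ⋆ j, j ⋆ j ⋆ l ⋆ l), d(c ⋆ c ⋆ j ⋆ j, b ⋆ c ⋆ c, b ⋆ b ⋆ c ⋆ l)), e))

Answer: no — opp(g(d(g(j, l) ⋆ h(j, l), b ⋆ b ⋆ c ⋆ j ⋆ l ⋆ l, h(d(c, c, j), b ⋆ c ⋆ c ⋆ j)), d(h(c ⋆ l, b ⋆ j ⋆ l), d(g(b, l), b ⋆ j ⋆ j, d(c, l, l)), b ⋆ b ⋆ j ⋆ l))) ⋆ opp(h(g(h(b ⋆ c ⋆ c ⋆ j, b ⋆ j ⋆ j ⋆ l), d(c ⋆ c ⋆ j ⋆ j, b ⋆ c ⋆ c, b ⋆ b ⋆ c ⋆ l)), e)) vs opp(g(d(g(j, l) ⋆ h(j, l), b ⋆ b ⋆ c ⋆ j ⋆ l ⋆ l, h(d(c, c, j), b ⋆ c ⋆ c ⋆ j)), d(h(c ⋆ l, b ⋆ j ⋆ l), d(g(b, l), b ⋆ j ⋆ j, d(c, l, l)), b ⋆ b ⋆ j ⋆ l))) ⋆ opp(h(g(h(b ⋆ c ⋆ c ⋆ j, j ⋆ j ⋆ l ⋆ l), d(c ⋆ c ⋆ j ⋆ j, b ⋆ c ⋆ c, b ⋆ b ⋆ c ⋆ l)), e))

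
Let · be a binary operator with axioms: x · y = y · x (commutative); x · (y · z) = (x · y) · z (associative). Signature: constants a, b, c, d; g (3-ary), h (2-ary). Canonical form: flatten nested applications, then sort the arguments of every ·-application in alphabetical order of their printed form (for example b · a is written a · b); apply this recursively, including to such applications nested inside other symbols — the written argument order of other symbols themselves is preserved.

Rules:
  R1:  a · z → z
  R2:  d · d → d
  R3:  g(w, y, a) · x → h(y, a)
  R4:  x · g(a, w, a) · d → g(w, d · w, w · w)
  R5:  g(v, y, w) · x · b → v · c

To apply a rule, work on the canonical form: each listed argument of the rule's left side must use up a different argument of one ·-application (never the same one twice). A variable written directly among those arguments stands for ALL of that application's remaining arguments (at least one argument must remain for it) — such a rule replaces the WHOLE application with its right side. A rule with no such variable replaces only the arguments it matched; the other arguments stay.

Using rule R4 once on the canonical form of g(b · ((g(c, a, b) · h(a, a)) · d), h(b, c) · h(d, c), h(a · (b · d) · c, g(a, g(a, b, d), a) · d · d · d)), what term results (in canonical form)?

Canonical form:  g(b · d · g(c, a, b) · h(a, a), h(b, c) · h(d, c), h(a · b · c · d, d · d · d · g(a, g(a, b, d), a)))
Apply R4:  consuming d, g(a, g(a, b, d), a);  w := g(a, b, d), x := d · d
The variable takes the whole remainder — replace the entire application.
Giving:  g(b · d · g(c, a, b) · h(a, a), h(b, c) · h(d, c), h(a · b · c · d, g(g(a, b, d), d · g(a, b, d), g(a, b, d) · g(a, b, d))))

Answer: g(b · d · g(c, a, b) · h(a, a), h(b, c) · h(d, c), h(a · b · c · d, g(g(a, b, d), d · g(a, b, d), g(a, b, d) · g(a, b, d))))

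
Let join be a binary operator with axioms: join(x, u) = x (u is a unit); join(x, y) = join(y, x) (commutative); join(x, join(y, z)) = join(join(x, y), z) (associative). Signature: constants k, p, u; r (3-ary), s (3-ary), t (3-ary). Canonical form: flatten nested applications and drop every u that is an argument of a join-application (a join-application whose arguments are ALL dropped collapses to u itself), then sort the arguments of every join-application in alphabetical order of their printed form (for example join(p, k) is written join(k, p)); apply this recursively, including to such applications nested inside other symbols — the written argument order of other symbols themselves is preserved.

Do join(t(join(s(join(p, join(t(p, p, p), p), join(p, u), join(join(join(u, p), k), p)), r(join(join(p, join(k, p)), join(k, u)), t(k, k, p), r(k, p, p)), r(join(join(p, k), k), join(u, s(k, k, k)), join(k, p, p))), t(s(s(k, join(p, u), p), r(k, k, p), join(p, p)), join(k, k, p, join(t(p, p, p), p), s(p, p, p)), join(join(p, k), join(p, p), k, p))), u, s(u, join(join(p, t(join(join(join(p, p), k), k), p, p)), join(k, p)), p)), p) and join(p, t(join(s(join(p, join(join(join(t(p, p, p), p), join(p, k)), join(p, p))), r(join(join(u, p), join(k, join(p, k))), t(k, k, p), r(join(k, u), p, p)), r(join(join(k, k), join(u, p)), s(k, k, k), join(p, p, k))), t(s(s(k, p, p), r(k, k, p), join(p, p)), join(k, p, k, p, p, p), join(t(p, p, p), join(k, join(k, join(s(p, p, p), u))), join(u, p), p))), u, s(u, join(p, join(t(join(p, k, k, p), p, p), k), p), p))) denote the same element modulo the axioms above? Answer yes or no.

Answer: no — join(p, t(join(s(join(k, p, p, p, p, p, t(p, p, p)), r(join(k, k, p, p), t(k, k, p), r(k, p, p)), r(join(k, k, p), s(k, k, k), join(k, p, p))), t(s(s(k, p, p), r(k, k, p), join(p, p)), join(k, k, p, p, s(p, p, p), t(p, p, p)), join(k, k, p, p, p, p))), u, s(u, join(k, p, p, t(join(k, k, p, p), p, p)), p))) vs join(p, t(join(s(join(k, p, p, p, p, p, t(p, p, p)), r(join(k, k, p, p), t(k, k, p), r(k, p, p)), r(join(k, k, p), s(k, k, k), join(k, p, p))), t(s(s(k, p, p), r(k, k, p), join(p, p)), join(k, k, p, p, p, p), join(k, k, p, p, s(p, p, p), t(p, p, p)))), u, s(u, join(k, p, p, t(join(k, k, p, p), p, p)), p)))

Derivation:
Left:  join(t(join(s(join(p, join(t(p, p, p), p), join(p, u), join(join(join(u, p), k), p)), r(join(join(p, join(k, p)), join(k, u)), t(k, k, p), r(k, p, p)), r(join(join(p, k), k), join(u, s(k, k, k)), join(k, p, p))), t(s(s(k, join(p, u), p), r(k, k, p), join(p, p)), join(k, k, p, join(t(p, p, p), p), s(p, p, p)), join(join(p, k), join(p, p), k, p))), u, s(u, join(join(p, t(join(join(join(p, p), k), k), p, p)), join(k, p)), p)), p)
  Simplify inside:  t(join(s(join(p, join(t(p, p, p), p), join(p, u), join(join(join(u, p), k), p)), r(join(join(p, join(k, p)), join(k, u)), t(k, k, p), r(k, p, p)), r(join(join(p, k), k), join(u, s(k, k, k)), join(k, p, p))), t(s(s(k, join(p, u), p), r(k, k, p), join(p, p)), join(k, k, p, join(t(p, p, p), p), s(p, p, p)), join(join(p, k), join(p, p), k, p))), u, s(u, join(join(p, t(join(join(join(p, p), k), k), p, p)), join(k, p)), p))  →  t(join(s(join(k, p, p, p, p, p, t(p, p, p)), r(join(k, k, p, p), t(k, k, p), r(k, p, p)), r(join(k, k, p), s(k, k, k), join(k, p, p))), t(s(s(k, p, p), r(k, k, p), join(p, p)), join(k, k, p, p, s(p, p, p), t(p, p, p)), join(k, k, p, p, p, p))), u, s(u, join(k, p, p, t(join(k, k, p, p), p, p)), p))
  Sort:  join(p, t(join(s(join(k, p, p, p, p, p, t(p, p, p)), r(join(k, k, p, p), t(k, k, p), r(k, p, p)), r(join(k, k, p), s(k, k, k), join(k, p, p))), t(s(s(k, p, p), r(k, k, p), join(p, p)), join(k, k, p, p, s(p, p, p), t(p, p, p)), join(k, k, p, p, p, p))), u, s(u, join(k, p, p, t(join(k, k, p, p), p, p)), p)))
Right:  join(p, t(join(s(join(p, join(join(join(t(p, p, p), p), join(p, k)), join(p, p))), r(join(join(u, p), join(k, join(p, k))), t(k, k, p), r(join(k, u), p, p)), r(join(join(k, k), join(u, p)), s(k, k, k), join(p, p, k))), t(s(s(k, p, p), r(k, k, p), join(p, p)), join(k, p, k, p, p, p), join(t(p, p, p), join(k, join(k, join(s(p, p, p), u))), join(u, p), p))), u, s(u, join(p, join(t(join(p, k, k, p), p, p), k), p), p)))
  Simplify inside:  t(join(s(join(p, join(join(join(t(p, p, p), p), join(p, k)), join(p, p))), r(join(join(u, p), join(k, join(p, k))), t(k, k, p), r(join(k, u), p, p)), r(join(join(k, k), join(u, p)), s(k, k, k), join(p, p, k))), t(s(s(k, p, p), r(k, k, p), join(p, p)), join(k, p, k, p, p, p), join(t(p, p, p), join(k, join(k, join(s(p, p, p), u))), join(u, p), p))), u, s(u, join(p, join(t(join(p, k, k, p), p, p), k), p), p))  →  t(join(s(join(k, p, p, p, p, p, t(p, p, p)), r(join(k, k, p, p), t(k, k, p), r(k, p, p)), r(join(k, k, p), s(k, k, k), join(k, p, p))), t(s(s(k, p, p), r(k, k, p), join(p, p)), join(k, k, p, p, p, p), join(k, k, p, p, s(p, p, p), t(p, p, p)))), u, s(u, join(k, p, p, t(join(k, k, p, p), p, p)), p))
  Order the arguments:  join(p, t(join(s(join(k, p, p, p, p, p, t(p, p, p)), r(join(k, k, p, p), t(k, k, p), r(k, p, p)), r(join(k, k, p), s(k, k, k), join(k, p, p))), t(s(s(k, p, p), r(k, k, p), join(p, p)), join(k, k, p, p, p, p), join(k, k, p, p, s(p, p, p), t(p, p, p)))), u, s(u, join(k, p, p, t(join(k, k, p, p), p, p)), p)))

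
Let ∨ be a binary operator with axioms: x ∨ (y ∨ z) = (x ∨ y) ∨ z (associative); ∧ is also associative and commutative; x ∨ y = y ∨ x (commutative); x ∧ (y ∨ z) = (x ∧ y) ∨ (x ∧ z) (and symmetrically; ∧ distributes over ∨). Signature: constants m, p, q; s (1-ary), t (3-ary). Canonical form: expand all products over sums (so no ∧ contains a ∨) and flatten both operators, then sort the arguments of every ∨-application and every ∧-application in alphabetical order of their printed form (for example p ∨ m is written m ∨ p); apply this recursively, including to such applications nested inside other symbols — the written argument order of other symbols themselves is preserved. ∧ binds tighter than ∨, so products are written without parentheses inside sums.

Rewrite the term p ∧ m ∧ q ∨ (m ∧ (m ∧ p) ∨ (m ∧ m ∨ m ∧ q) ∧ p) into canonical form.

Expand:  m ∧ p ∧ q ∨ m ∧ m ∧ p ∨ m ∧ m ∧ p ∨ m ∧ p ∧ q
Sort:  m ∧ m ∧ p ∨ m ∧ m ∧ p ∨ m ∧ p ∧ q ∨ m ∧ p ∧ q

Answer: m ∧ m ∧ p ∨ m ∧ m ∧ p ∨ m ∧ p ∧ q ∨ m ∧ p ∧ q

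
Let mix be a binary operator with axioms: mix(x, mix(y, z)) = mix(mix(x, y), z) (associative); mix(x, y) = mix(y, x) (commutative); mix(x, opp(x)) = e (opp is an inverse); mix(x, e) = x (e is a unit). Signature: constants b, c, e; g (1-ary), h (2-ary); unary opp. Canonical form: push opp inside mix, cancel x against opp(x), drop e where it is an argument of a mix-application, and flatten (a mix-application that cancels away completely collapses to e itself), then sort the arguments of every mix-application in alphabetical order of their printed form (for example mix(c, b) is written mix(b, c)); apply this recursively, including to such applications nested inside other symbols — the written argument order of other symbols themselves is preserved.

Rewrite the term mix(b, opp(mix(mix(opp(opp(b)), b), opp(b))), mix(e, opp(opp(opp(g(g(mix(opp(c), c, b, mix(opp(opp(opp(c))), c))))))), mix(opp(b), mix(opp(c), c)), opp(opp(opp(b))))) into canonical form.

Push opp inside:  distribute opp over mix and collapse double opp
Cancel:  c cancels
Collect terms:  mix(opp(b), opp(b), opp(g(g(b))))

Answer: mix(opp(b), opp(b), opp(g(g(b))))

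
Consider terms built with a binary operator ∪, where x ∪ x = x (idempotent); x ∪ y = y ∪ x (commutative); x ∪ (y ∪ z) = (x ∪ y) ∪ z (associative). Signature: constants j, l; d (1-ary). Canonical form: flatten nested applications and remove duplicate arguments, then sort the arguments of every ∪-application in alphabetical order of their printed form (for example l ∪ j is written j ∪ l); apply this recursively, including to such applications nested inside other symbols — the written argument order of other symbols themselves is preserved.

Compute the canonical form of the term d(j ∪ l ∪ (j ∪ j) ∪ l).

Focus inside:  j ∪ l ∪ (j ∪ j) ∪ l
Flatten:  j ∪ l ∪ j ∪ j ∪ l
Drop duplicates:  drop duplicate j, j, l
Order the arguments:  j ∪ l
Put back:  d(j ∪ l)

Answer: d(j ∪ l)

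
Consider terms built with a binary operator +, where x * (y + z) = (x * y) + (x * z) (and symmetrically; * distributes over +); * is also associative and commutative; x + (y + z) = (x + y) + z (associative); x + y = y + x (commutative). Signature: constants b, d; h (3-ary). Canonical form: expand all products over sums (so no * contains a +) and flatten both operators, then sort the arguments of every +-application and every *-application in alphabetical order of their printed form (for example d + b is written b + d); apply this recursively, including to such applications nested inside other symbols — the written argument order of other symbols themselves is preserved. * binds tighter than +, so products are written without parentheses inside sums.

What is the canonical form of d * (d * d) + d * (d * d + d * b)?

Answer: b * d * d + d * d * d + d * d * d

Derivation:
Distribute:  d * d * d + d * d * d + b * d * d
Sort arguments:  b * d * d + d * d * d + d * d * d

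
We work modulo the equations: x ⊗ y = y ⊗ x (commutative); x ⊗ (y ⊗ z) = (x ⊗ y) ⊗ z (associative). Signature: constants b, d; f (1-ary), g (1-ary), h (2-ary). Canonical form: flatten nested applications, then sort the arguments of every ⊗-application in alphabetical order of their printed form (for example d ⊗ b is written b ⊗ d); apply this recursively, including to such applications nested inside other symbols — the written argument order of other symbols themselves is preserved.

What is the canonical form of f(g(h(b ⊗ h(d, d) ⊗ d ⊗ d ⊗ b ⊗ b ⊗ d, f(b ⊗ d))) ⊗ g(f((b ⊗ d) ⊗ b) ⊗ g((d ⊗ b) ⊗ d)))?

Answer: f(g(f(b ⊗ b ⊗ d) ⊗ g(b ⊗ d ⊗ d)) ⊗ g(h(b ⊗ b ⊗ b ⊗ d ⊗ d ⊗ d ⊗ h(d, d), f(b ⊗ d))))

Derivation:
Focus inside:  g(h(b ⊗ h(d, d) ⊗ d ⊗ d ⊗ b ⊗ b ⊗ d, f(b ⊗ d))) ⊗ g(f((b ⊗ d) ⊗ b) ⊗ g((d ⊗ b) ⊗ d))
Canonicalize subterm:  g(h(b ⊗ h(d, d) ⊗ d ⊗ d ⊗ b ⊗ b ⊗ d, f(b ⊗ d)))  →  g(h(b ⊗ b ⊗ b ⊗ d ⊗ d ⊗ d ⊗ h(d, d), f(b ⊗ d)))
Simplify inside:  g(f((b ⊗ d) ⊗ b) ⊗ g((d ⊗ b) ⊗ d))  →  g(f(b ⊗ b ⊗ d) ⊗ g(b ⊗ d ⊗ d))
Sort:  g(f(b ⊗ b ⊗ d) ⊗ g(b ⊗ d ⊗ d)) ⊗ g(h(b ⊗ b ⊗ b ⊗ d ⊗ d ⊗ d ⊗ h(d, d), f(b ⊗ d)))
Put back:  f(g(f(b ⊗ b ⊗ d) ⊗ g(b ⊗ d ⊗ d)) ⊗ g(h(b ⊗ b ⊗ b ⊗ d ⊗ d ⊗ d ⊗ h(d, d), f(b ⊗ d))))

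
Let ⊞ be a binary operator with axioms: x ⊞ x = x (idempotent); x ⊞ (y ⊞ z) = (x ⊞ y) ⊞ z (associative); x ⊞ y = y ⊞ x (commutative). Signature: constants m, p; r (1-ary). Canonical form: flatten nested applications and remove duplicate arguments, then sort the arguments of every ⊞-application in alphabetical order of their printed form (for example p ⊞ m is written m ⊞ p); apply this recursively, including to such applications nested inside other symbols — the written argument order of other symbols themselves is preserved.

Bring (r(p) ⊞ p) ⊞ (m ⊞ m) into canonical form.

Flatten:  r(p) ⊞ p ⊞ m ⊞ m
Deduplicate:  drop duplicate m
Order the arguments:  m ⊞ p ⊞ r(p)

Answer: m ⊞ p ⊞ r(p)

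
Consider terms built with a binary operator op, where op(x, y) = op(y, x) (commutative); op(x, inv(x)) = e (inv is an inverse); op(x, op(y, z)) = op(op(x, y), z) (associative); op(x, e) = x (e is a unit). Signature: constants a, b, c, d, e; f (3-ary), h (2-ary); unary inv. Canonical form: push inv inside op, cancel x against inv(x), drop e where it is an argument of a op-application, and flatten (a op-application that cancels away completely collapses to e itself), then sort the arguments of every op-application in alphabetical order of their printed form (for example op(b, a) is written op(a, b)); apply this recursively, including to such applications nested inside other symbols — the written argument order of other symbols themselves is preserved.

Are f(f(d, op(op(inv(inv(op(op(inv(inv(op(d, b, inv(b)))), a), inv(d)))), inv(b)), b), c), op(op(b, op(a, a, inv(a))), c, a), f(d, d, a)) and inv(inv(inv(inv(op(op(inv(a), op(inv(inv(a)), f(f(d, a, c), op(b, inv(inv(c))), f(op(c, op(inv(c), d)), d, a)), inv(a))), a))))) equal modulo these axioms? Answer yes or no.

Left:  f(f(d, op(op(inv(inv(op(op(inv(inv(op(d, b, inv(b)))), a), inv(d)))), inv(b)), b), c), op(op(b, op(a, a, inv(a))), c, a), f(d, d, a))
  Work inside:  op(op(inv(inv(op(op(inv(inv(op(d, b, inv(b)))), a), inv(d)))), inv(b)), b)
  Push inv inside:  distribute inv over op and collapse double inv
  Cancel inverse pairs:  d cancels; b cancels
  Combine occurrences:  a
  Rebuild:  f(f(d, a, c), op(a, a, b, c), f(d, d, a))
Right:  inv(inv(inv(inv(op(op(inv(a), op(inv(inv(a)), f(f(d, a, c), op(b, inv(inv(c))), f(op(c, op(inv(c), d)), d, a)), inv(a))), a)))))
  Push inv inside:  distribute inv over op and collapse double inv
  Inverses cancel:  a cancels
  Collect:  f(f(d, a, c), op(b, c), f(d, d, a))

Answer: no — f(f(d, a, c), op(a, a, b, c), f(d, d, a)) vs f(f(d, a, c), op(b, c), f(d, d, a))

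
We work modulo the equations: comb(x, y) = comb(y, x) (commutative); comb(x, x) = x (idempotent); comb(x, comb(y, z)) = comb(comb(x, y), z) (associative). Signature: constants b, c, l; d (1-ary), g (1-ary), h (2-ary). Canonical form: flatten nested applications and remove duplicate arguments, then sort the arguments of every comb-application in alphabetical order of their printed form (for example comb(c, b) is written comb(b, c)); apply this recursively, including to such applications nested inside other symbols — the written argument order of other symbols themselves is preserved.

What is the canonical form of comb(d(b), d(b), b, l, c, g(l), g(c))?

Idempotence:  drop duplicate d(b)
Sort:  comb(b, c, d(b), g(c), g(l), l)

Answer: comb(b, c, d(b), g(c), g(l), l)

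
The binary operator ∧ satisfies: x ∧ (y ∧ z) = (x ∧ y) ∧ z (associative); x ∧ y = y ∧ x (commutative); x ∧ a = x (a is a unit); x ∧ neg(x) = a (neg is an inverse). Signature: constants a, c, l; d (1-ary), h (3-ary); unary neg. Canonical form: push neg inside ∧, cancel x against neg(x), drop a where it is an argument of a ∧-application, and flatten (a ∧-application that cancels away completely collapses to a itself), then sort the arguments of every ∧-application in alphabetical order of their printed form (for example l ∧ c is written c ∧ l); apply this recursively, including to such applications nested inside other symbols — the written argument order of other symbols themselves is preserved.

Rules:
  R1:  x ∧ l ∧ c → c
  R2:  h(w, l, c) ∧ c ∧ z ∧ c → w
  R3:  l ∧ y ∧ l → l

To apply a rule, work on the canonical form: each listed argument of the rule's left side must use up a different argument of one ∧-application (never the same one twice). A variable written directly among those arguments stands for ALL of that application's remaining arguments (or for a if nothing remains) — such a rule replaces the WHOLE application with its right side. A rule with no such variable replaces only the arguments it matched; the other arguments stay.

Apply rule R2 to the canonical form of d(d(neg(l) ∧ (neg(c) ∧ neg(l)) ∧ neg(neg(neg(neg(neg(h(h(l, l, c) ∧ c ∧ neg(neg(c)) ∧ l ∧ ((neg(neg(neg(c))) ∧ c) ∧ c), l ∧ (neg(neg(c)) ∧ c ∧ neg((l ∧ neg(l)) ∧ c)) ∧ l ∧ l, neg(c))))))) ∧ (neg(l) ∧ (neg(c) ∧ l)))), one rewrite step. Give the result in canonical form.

Canonical form:  d(d(neg(c) ∧ neg(c) ∧ neg(h(c ∧ c ∧ c ∧ h(l, l, c) ∧ l, c ∧ l ∧ l ∧ l, neg(c))) ∧ neg(l) ∧ neg(l)))
R2 matches:  uses c, c, h(l, l, c);  w := l, z := c ∧ l
The variable takes the whole remainder — replace the entire application.
Result:  d(d(neg(c) ∧ neg(c) ∧ neg(h(l, c ∧ l ∧ l ∧ l, neg(c))) ∧ neg(l) ∧ neg(l)))

Answer: d(d(neg(c) ∧ neg(c) ∧ neg(h(l, c ∧ l ∧ l ∧ l, neg(c))) ∧ neg(l) ∧ neg(l)))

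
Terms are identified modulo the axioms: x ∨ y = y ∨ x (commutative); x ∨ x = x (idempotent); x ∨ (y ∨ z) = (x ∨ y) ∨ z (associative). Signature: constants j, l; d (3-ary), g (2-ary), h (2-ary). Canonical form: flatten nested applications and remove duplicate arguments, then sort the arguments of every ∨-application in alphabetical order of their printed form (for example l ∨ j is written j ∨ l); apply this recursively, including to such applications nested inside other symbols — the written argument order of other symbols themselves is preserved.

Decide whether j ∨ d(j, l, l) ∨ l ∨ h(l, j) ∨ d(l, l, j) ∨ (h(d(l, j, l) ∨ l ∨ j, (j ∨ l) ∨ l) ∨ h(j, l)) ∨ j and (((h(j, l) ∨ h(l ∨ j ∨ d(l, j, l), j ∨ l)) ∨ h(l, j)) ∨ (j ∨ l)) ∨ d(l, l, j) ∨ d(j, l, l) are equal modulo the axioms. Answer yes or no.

Left:  j ∨ d(j, l, l) ∨ l ∨ h(l, j) ∨ d(l, l, j) ∨ (h(d(l, j, l) ∨ l ∨ j, (j ∨ l) ∨ l) ∨ h(j, l)) ∨ j
  Flatten:  j ∨ d(j, l, l) ∨ l ∨ h(l, j) ∨ d(l, l, j) ∨ h(d(l, j, l) ∨ l ∨ j, (j ∨ l) ∨ l) ∨ h(j, l) ∨ j
  Canonicalize subterm:  h(d(l, j, l) ∨ l ∨ j, (j ∨ l) ∨ l)  →  h(d(l, j, l) ∨ j ∨ l, j ∨ l)
  Deduplicate:  drop duplicate j
  Sort:  d(j, l, l) ∨ d(l, l, j) ∨ h(d(l, j, l) ∨ j ∨ l, j ∨ l) ∨ h(j, l) ∨ h(l, j) ∨ j ∨ l
Right:  (((h(j, l) ∨ h(l ∨ j ∨ d(l, j, l), j ∨ l)) ∨ h(l, j)) ∨ (j ∨ l)) ∨ d(l, l, j) ∨ d(j, l, l)
  Un-nest:  h(j, l) ∨ h(l ∨ j ∨ d(l, j, l), j ∨ l) ∨ h(l, j) ∨ j ∨ l ∨ d(l, l, j) ∨ d(j, l, l)
  Inside:  h(l ∨ j ∨ d(l, j, l), j ∨ l)  →  h(d(l, j, l) ∨ j ∨ l, j ∨ l)
  Sort arguments:  d(j, l, l) ∨ d(l, l, j) ∨ h(d(l, j, l) ∨ j ∨ l, j ∨ l) ∨ h(j, l) ∨ h(l, j) ∨ j ∨ l

Answer: yes — both canonical forms are d(j, l, l) ∨ d(l, l, j) ∨ h(d(l, j, l) ∨ j ∨ l, j ∨ l) ∨ h(j, l) ∨ h(l, j) ∨ j ∨ l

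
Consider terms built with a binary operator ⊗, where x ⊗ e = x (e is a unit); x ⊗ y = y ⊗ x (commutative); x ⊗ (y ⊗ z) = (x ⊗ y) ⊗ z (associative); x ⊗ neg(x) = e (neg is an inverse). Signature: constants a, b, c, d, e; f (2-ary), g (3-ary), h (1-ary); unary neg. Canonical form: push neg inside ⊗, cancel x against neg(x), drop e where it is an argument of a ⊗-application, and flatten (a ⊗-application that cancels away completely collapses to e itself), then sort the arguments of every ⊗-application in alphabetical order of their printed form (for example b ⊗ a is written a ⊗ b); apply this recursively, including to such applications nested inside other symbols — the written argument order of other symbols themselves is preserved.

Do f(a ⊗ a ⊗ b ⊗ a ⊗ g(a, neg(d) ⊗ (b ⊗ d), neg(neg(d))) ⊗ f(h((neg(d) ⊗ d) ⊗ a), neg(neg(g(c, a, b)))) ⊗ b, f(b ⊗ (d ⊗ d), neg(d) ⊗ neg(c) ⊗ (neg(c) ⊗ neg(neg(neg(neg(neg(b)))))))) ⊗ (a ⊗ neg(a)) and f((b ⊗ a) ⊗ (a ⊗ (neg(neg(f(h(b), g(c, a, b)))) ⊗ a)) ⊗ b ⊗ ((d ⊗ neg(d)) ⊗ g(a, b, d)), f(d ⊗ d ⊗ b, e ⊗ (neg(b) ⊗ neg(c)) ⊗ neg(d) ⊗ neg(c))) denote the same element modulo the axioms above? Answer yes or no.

Left:  f(a ⊗ a ⊗ b ⊗ a ⊗ g(a, neg(d) ⊗ (b ⊗ d), neg(neg(d))) ⊗ f(h((neg(d) ⊗ d) ⊗ a), neg(neg(g(c, a, b)))) ⊗ b, f(b ⊗ (d ⊗ d), neg(d) ⊗ neg(c) ⊗ (neg(c) ⊗ neg(neg(neg(neg(neg(b)))))))) ⊗ (a ⊗ neg(a))
  Push neg inside:  distribute neg over ⊗ and collapse double neg
  Cancel:  a cancels
  Collect:  f(a ⊗ a ⊗ a ⊗ b ⊗ b ⊗ f(h(a), g(c, a, b)) ⊗ g(a, b, d), f(b ⊗ d ⊗ d, neg(b) ⊗ neg(c) ⊗ neg(c) ⊗ neg(d)))
Right:  f((b ⊗ a) ⊗ (a ⊗ (neg(neg(f(h(b), g(c, a, b)))) ⊗ a)) ⊗ b ⊗ ((d ⊗ neg(d)) ⊗ g(a, b, d)), f(d ⊗ d ⊗ b, e ⊗ (neg(b) ⊗ neg(c)) ⊗ neg(d) ⊗ neg(c)))
  Work inside:  (b ⊗ a) ⊗ (a ⊗ (neg(neg(f(h(b), g(c, a, b)))) ⊗ a)) ⊗ b ⊗ ((d ⊗ neg(d)) ⊗ g(a, b, d))
  Push neg inside:  distribute neg over ⊗ and collapse double neg
  Cancel inverse pairs:  d cancels
  Collect:  b ⊗ b ⊗ a ⊗ a ⊗ a ⊗ f(h(b), g(c, a, b)) ⊗ g(a, b, d)
  Sort arguments:  a ⊗ a ⊗ a ⊗ b ⊗ b ⊗ f(h(b), g(c, a, b)) ⊗ g(a, b, d)
  Reassemble:  f(a ⊗ a ⊗ a ⊗ b ⊗ b ⊗ f(h(b), g(c, a, b)) ⊗ g(a, b, d), f(b ⊗ d ⊗ d, neg(b) ⊗ neg(c) ⊗ neg(c) ⊗ neg(d)))

Answer: no — f(a ⊗ a ⊗ a ⊗ b ⊗ b ⊗ f(h(a), g(c, a, b)) ⊗ g(a, b, d), f(b ⊗ d ⊗ d, neg(b) ⊗ neg(c) ⊗ neg(c) ⊗ neg(d))) vs f(a ⊗ a ⊗ a ⊗ b ⊗ b ⊗ f(h(b), g(c, a, b)) ⊗ g(a, b, d), f(b ⊗ d ⊗ d, neg(b) ⊗ neg(c) ⊗ neg(c) ⊗ neg(d)))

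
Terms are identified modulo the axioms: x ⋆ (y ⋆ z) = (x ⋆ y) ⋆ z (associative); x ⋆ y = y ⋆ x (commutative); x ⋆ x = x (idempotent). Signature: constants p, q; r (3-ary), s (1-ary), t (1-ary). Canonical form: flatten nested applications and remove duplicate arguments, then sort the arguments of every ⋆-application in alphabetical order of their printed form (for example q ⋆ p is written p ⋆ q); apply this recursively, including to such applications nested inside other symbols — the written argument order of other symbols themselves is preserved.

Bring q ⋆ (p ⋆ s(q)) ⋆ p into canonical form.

Answer: p ⋆ q ⋆ s(q)

Derivation:
Merge nested applications:  q ⋆ p ⋆ s(q) ⋆ p
Idempotence:  drop duplicate p
Sort:  p ⋆ q ⋆ s(q)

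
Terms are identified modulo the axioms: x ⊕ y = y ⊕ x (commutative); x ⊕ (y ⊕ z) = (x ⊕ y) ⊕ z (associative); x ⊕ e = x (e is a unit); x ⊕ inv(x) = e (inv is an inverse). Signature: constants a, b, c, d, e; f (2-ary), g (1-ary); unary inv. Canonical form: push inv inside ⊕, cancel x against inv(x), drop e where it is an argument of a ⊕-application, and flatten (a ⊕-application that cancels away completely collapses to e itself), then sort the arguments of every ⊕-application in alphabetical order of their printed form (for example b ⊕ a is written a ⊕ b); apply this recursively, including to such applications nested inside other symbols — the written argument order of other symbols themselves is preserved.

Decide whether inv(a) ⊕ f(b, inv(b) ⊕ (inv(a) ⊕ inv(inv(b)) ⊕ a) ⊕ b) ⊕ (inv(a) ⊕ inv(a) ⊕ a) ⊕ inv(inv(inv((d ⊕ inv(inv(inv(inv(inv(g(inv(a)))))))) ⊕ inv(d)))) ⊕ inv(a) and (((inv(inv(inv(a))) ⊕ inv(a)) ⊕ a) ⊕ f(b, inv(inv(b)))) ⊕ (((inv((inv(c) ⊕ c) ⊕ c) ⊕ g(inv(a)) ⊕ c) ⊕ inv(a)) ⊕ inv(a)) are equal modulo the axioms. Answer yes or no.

Answer: yes — both canonical forms are f(b, b) ⊕ g(inv(a)) ⊕ inv(a) ⊕ inv(a) ⊕ inv(a)

Derivation:
Left:  inv(a) ⊕ f(b, inv(b) ⊕ (inv(a) ⊕ inv(inv(b)) ⊕ a) ⊕ b) ⊕ (inv(a) ⊕ inv(a) ⊕ a) ⊕ inv(inv(inv((d ⊕ inv(inv(inv(inv(inv(g(inv(a)))))))) ⊕ inv(d)))) ⊕ inv(a)
  Push inv inside:  distribute inv over ⊕ and collapse double inv
  Cancel inverse pairs:  d cancels
  Collect terms:  inv(a) ⊕ inv(a) ⊕ inv(a) ⊕ f(b, b) ⊕ g(inv(a))
  Order the arguments:  f(b, b) ⊕ g(inv(a)) ⊕ inv(a) ⊕ inv(a) ⊕ inv(a)
Right:  (((inv(inv(inv(a))) ⊕ inv(a)) ⊕ a) ⊕ f(b, inv(inv(b)))) ⊕ (((inv((inv(c) ⊕ c) ⊕ c) ⊕ g(inv(a)) ⊕ c) ⊕ inv(a)) ⊕ inv(a))
  Push inv inside:  distribute inv over ⊕ and collapse double inv
  Cancel:  c cancels
  Collect:  inv(a) ⊕ inv(a) ⊕ inv(a) ⊕ f(b, b) ⊕ g(inv(a))
  Order the arguments:  f(b, b) ⊕ g(inv(a)) ⊕ inv(a) ⊕ inv(a) ⊕ inv(a)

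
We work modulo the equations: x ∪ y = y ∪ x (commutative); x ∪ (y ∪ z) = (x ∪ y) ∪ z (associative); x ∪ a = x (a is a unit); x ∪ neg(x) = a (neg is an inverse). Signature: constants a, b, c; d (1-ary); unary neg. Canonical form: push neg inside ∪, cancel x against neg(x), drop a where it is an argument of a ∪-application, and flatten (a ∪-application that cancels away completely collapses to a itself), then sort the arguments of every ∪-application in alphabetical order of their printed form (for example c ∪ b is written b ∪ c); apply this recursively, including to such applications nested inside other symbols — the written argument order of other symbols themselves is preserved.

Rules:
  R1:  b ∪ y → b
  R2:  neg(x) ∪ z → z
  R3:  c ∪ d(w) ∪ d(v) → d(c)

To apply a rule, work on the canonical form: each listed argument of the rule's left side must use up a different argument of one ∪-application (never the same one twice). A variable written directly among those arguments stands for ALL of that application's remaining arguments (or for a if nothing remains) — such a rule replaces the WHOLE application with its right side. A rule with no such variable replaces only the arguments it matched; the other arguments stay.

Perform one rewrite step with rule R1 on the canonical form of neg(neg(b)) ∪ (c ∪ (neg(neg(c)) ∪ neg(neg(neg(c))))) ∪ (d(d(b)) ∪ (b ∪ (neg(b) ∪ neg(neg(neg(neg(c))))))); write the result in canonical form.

Answer: b

Derivation:
Canonical form:  b ∪ c ∪ c ∪ d(d(b))
R1 matches:  uses b;  y := c ∪ c ∪ d(d(b))
The extension variable absorbs all remaining arguments, so the whole application is rewritten.
Giving:  b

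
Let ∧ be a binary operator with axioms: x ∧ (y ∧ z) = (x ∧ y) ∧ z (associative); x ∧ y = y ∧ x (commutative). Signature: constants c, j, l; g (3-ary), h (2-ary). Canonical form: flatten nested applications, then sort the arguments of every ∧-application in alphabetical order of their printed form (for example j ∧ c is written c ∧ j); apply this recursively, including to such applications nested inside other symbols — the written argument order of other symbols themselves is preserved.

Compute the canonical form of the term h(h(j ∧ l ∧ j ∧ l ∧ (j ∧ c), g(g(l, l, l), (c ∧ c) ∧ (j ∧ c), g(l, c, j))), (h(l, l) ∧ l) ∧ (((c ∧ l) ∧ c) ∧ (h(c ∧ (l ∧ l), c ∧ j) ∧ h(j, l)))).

Answer: h(h(c ∧ j ∧ j ∧ j ∧ l ∧ l, g(g(l, l, l), c ∧ c ∧ c ∧ j, g(l, c, j))), c ∧ c ∧ h(c ∧ l ∧ l, c ∧ j) ∧ h(j, l) ∧ h(l, l) ∧ l ∧ l)

Derivation:
Descend into:  (h(l, l) ∧ l) ∧ (((c ∧ l) ∧ c) ∧ (h(c ∧ (l ∧ l), c ∧ j) ∧ h(j, l)))
Un-nest:  h(l, l) ∧ l ∧ c ∧ l ∧ c ∧ h(c ∧ (l ∧ l), c ∧ j) ∧ h(j, l)
Simplify inside:  h(c ∧ (l ∧ l), c ∧ j)  →  h(c ∧ l ∧ l, c ∧ j)
Sort arguments:  c ∧ c ∧ h(c ∧ l ∧ l, c ∧ j) ∧ h(j, l) ∧ h(l, l) ∧ l ∧ l
Rebuild:  h(h(c ∧ j ∧ j ∧ j ∧ l ∧ l, g(g(l, l, l), c ∧ c ∧ c ∧ j, g(l, c, j))), c ∧ c ∧ h(c ∧ l ∧ l, c ∧ j) ∧ h(j, l) ∧ h(l, l) ∧ l ∧ l)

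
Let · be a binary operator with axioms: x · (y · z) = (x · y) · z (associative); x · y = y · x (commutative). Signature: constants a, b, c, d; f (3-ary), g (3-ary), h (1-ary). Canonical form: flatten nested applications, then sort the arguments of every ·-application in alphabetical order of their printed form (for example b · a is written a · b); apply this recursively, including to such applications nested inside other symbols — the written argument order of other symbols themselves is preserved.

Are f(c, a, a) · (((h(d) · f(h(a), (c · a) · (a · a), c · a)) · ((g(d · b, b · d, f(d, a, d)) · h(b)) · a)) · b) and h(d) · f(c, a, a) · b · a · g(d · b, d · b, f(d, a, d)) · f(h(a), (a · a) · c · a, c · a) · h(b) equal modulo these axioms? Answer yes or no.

Answer: yes — both canonical forms are a · b · f(c, a, a) · f(h(a), a · a · a · c, a · c) · g(b · d, b · d, f(d, a, d)) · h(b) · h(d)

Derivation:
Left:  f(c, a, a) · (((h(d) · f(h(a), (c · a) · (a · a), c · a)) · ((g(d · b, b · d, f(d, a, d)) · h(b)) · a)) · b)
  Merge nested applications:  f(c, a, a) · h(d) · f(h(a), (c · a) · (a · a), c · a) · g(d · b, b · d, f(d, a, d)) · h(b) · a · b
  Inside:  f(h(a), (c · a) · (a · a), c · a)  →  f(h(a), a · a · a · c, a · c)
  Simplify inside:  g(d · b, b · d, f(d, a, d))  →  g(b · d, b · d, f(d, a, d))
  Order the arguments:  a · b · f(c, a, a) · f(h(a), a · a · a · c, a · c) · g(b · d, b · d, f(d, a, d)) · h(b) · h(d)
Right:  h(d) · f(c, a, a) · b · a · g(d · b, d · b, f(d, a, d)) · f(h(a), (a · a) · c · a, c · a) · h(b)
  Canonicalize subterm:  g(d · b, d · b, f(d, a, d))  →  g(b · d, b · d, f(d, a, d))
  Canonicalize subterm:  f(h(a), (a · a) · c · a, c · a)  →  f(h(a), a · a · a · c, a · c)
  Sort:  a · b · f(c, a, a) · f(h(a), a · a · a · c, a · c) · g(b · d, b · d, f(d, a, d)) · h(b) · h(d)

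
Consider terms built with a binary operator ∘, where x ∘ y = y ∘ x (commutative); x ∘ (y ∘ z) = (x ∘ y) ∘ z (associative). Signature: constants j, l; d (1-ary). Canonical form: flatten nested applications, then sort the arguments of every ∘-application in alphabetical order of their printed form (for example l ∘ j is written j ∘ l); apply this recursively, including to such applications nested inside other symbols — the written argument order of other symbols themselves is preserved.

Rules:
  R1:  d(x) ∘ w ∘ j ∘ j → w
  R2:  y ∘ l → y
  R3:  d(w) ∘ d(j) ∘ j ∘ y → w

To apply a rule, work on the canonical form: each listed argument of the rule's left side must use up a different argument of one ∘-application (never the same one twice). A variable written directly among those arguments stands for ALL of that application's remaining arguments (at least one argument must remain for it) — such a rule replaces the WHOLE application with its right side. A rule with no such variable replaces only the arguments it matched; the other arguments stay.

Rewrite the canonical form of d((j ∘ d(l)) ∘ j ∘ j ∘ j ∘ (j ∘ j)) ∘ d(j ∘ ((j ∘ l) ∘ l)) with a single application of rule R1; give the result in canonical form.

Answer: d(j ∘ j ∘ j ∘ j) ∘ d(j ∘ j ∘ l ∘ l)

Derivation:
Canonical form:  d(d(l) ∘ j ∘ j ∘ j ∘ j ∘ j ∘ j) ∘ d(j ∘ j ∘ l ∘ l)
R1 matches:  uses d(l), j, j;  w := j ∘ j ∘ j ∘ j, x := l
The extension variable absorbs all remaining arguments, so the whole application is rewritten.
Result:  d(j ∘ j ∘ j ∘ j) ∘ d(j ∘ j ∘ l ∘ l)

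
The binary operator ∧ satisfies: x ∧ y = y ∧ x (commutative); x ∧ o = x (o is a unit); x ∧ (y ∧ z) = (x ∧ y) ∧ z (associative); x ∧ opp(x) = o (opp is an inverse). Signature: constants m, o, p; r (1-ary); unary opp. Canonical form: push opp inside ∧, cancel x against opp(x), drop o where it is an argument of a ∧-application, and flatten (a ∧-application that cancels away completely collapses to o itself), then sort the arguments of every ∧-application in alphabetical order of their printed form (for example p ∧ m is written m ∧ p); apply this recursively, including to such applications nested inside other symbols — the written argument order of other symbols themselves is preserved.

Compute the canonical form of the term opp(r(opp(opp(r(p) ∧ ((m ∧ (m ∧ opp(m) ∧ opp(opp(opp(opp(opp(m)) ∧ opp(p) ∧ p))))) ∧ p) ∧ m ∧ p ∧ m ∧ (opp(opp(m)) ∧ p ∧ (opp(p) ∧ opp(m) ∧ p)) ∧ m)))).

Answer: opp(r(m ∧ m ∧ m ∧ p ∧ p ∧ p ∧ r(p)))

Derivation:
Push opp inside:  distribute opp over ∧ and collapse double opp
Collect terms:  opp(r(m ∧ m ∧ m ∧ p ∧ p ∧ p ∧ r(p)))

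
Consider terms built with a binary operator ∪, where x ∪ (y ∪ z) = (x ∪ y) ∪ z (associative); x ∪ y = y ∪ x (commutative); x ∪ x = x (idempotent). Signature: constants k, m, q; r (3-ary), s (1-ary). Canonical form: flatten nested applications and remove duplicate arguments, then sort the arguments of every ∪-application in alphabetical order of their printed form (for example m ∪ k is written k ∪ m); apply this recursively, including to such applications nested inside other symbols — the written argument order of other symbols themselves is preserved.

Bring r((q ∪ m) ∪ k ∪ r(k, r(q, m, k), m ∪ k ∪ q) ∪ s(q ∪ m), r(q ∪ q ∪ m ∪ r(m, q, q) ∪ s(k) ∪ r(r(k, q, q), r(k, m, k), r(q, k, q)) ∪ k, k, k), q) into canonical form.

Answer: r(k ∪ m ∪ q ∪ r(k, r(q, m, k), k ∪ m ∪ q) ∪ s(m ∪ q), r(k ∪ m ∪ q ∪ r(m, q, q) ∪ r(r(k, q, q), r(k, m, k), r(q, k, q)) ∪ s(k), k, k), q)

Derivation:
Work inside:  q ∪ q ∪ m ∪ r(m, q, q) ∪ s(k) ∪ r(r(k, q, q), r(k, m, k), r(q, k, q)) ∪ k
Drop duplicates:  drop duplicate q
Sort:  k ∪ m ∪ q ∪ r(m, q, q) ∪ r(r(k, q, q), r(k, m, k), r(q, k, q)) ∪ s(k)
Put back:  r(k ∪ m ∪ q ∪ r(k, r(q, m, k), k ∪ m ∪ q) ∪ s(m ∪ q), r(k ∪ m ∪ q ∪ r(m, q, q) ∪ r(r(k, q, q), r(k, m, k), r(q, k, q)) ∪ s(k), k, k), q)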